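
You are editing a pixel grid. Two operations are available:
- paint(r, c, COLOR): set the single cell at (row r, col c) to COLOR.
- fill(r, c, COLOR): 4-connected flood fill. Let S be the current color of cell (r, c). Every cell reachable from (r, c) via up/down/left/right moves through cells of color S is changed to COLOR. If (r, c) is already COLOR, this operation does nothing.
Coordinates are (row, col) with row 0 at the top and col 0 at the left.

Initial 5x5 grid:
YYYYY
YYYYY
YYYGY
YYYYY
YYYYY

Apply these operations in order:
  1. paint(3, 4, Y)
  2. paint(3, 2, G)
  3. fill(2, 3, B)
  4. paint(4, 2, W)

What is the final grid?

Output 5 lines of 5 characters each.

After op 1 paint(3,4,Y):
YYYYY
YYYYY
YYYGY
YYYYY
YYYYY
After op 2 paint(3,2,G):
YYYYY
YYYYY
YYYGY
YYGYY
YYYYY
After op 3 fill(2,3,B) [1 cells changed]:
YYYYY
YYYYY
YYYBY
YYGYY
YYYYY
After op 4 paint(4,2,W):
YYYYY
YYYYY
YYYBY
YYGYY
YYWYY

Answer: YYYYY
YYYYY
YYYBY
YYGYY
YYWYY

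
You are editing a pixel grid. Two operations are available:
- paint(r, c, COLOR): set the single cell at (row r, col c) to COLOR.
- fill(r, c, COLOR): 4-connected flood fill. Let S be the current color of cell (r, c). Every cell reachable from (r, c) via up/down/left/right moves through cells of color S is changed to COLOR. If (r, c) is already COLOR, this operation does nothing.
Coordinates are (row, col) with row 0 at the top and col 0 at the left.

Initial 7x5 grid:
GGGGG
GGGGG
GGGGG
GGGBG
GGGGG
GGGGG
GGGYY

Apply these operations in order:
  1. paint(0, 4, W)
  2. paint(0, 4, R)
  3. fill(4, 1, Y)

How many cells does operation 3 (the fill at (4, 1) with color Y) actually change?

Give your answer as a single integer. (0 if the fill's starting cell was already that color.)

Answer: 31

Derivation:
After op 1 paint(0,4,W):
GGGGW
GGGGG
GGGGG
GGGBG
GGGGG
GGGGG
GGGYY
After op 2 paint(0,4,R):
GGGGR
GGGGG
GGGGG
GGGBG
GGGGG
GGGGG
GGGYY
After op 3 fill(4,1,Y) [31 cells changed]:
YYYYR
YYYYY
YYYYY
YYYBY
YYYYY
YYYYY
YYYYY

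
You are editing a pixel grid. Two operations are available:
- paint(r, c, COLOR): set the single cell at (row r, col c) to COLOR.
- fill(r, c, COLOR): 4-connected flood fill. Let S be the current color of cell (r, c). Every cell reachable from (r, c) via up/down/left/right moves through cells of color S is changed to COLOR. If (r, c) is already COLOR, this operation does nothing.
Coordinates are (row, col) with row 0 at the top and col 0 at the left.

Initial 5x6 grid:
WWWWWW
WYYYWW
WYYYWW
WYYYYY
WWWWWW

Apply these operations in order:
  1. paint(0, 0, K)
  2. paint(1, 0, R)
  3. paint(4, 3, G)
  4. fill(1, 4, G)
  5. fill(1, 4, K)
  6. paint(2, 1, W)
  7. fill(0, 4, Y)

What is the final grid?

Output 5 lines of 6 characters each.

Answer: YYYYYY
RYYYYY
WWYYYY
WYYYYY
WWWGWW

Derivation:
After op 1 paint(0,0,K):
KWWWWW
WYYYWW
WYYYWW
WYYYYY
WWWWWW
After op 2 paint(1,0,R):
KWWWWW
RYYYWW
WYYYWW
WYYYYY
WWWWWW
After op 3 paint(4,3,G):
KWWWWW
RYYYWW
WYYYWW
WYYYYY
WWWGWW
After op 4 fill(1,4,G) [9 cells changed]:
KGGGGG
RYYYGG
WYYYGG
WYYYYY
WWWGWW
After op 5 fill(1,4,K) [9 cells changed]:
KKKKKK
RYYYKK
WYYYKK
WYYYYY
WWWGWW
After op 6 paint(2,1,W):
KKKKKK
RYYYKK
WWYYKK
WYYYYY
WWWGWW
After op 7 fill(0,4,Y) [10 cells changed]:
YYYYYY
RYYYYY
WWYYYY
WYYYYY
WWWGWW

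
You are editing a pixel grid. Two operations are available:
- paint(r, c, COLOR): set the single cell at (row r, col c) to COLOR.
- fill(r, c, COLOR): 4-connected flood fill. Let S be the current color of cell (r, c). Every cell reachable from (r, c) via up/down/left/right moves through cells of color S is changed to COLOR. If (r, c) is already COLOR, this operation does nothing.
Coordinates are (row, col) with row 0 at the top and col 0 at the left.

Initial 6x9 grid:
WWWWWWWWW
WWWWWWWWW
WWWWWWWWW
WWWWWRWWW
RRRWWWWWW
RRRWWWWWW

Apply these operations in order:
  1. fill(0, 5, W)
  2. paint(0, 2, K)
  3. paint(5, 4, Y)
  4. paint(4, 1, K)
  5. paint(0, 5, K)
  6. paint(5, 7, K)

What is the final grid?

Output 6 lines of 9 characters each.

After op 1 fill(0,5,W) [0 cells changed]:
WWWWWWWWW
WWWWWWWWW
WWWWWWWWW
WWWWWRWWW
RRRWWWWWW
RRRWWWWWW
After op 2 paint(0,2,K):
WWKWWWWWW
WWWWWWWWW
WWWWWWWWW
WWWWWRWWW
RRRWWWWWW
RRRWWWWWW
After op 3 paint(5,4,Y):
WWKWWWWWW
WWWWWWWWW
WWWWWWWWW
WWWWWRWWW
RRRWWWWWW
RRRWYWWWW
After op 4 paint(4,1,K):
WWKWWWWWW
WWWWWWWWW
WWWWWWWWW
WWWWWRWWW
RKRWWWWWW
RRRWYWWWW
After op 5 paint(0,5,K):
WWKWWKWWW
WWWWWWWWW
WWWWWWWWW
WWWWWRWWW
RKRWWWWWW
RRRWYWWWW
After op 6 paint(5,7,K):
WWKWWKWWW
WWWWWWWWW
WWWWWWWWW
WWWWWRWWW
RKRWWWWWW
RRRWYWWKW

Answer: WWKWWKWWW
WWWWWWWWW
WWWWWWWWW
WWWWWRWWW
RKRWWWWWW
RRRWYWWKW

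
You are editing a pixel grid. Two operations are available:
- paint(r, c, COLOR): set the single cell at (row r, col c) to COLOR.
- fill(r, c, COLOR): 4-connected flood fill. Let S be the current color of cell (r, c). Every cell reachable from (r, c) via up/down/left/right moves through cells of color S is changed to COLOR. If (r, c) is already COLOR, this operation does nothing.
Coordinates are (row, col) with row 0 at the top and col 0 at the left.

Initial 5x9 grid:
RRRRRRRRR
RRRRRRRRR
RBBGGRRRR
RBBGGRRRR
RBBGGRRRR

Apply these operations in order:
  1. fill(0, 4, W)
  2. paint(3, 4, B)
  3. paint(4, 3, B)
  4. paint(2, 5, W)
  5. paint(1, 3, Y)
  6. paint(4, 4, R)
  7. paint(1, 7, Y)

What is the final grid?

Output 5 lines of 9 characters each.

Answer: WWWWWWWWW
WWWYWWWYW
WBBGGWWWW
WBBGBWWWW
WBBBRWWWW

Derivation:
After op 1 fill(0,4,W) [33 cells changed]:
WWWWWWWWW
WWWWWWWWW
WBBGGWWWW
WBBGGWWWW
WBBGGWWWW
After op 2 paint(3,4,B):
WWWWWWWWW
WWWWWWWWW
WBBGGWWWW
WBBGBWWWW
WBBGGWWWW
After op 3 paint(4,3,B):
WWWWWWWWW
WWWWWWWWW
WBBGGWWWW
WBBGBWWWW
WBBBGWWWW
After op 4 paint(2,5,W):
WWWWWWWWW
WWWWWWWWW
WBBGGWWWW
WBBGBWWWW
WBBBGWWWW
After op 5 paint(1,3,Y):
WWWWWWWWW
WWWYWWWWW
WBBGGWWWW
WBBGBWWWW
WBBBGWWWW
After op 6 paint(4,4,R):
WWWWWWWWW
WWWYWWWWW
WBBGGWWWW
WBBGBWWWW
WBBBRWWWW
After op 7 paint(1,7,Y):
WWWWWWWWW
WWWYWWWYW
WBBGGWWWW
WBBGBWWWW
WBBBRWWWW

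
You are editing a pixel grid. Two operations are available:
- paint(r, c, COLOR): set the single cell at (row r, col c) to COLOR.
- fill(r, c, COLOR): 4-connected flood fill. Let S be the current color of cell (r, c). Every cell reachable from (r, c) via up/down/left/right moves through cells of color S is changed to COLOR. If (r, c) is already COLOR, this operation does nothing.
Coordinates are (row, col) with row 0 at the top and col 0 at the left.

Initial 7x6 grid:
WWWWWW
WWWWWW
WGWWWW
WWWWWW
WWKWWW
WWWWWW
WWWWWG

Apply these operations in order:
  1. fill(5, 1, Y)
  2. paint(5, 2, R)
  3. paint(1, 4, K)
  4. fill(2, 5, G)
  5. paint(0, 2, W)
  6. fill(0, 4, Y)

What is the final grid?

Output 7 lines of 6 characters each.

Answer: YYWYYY
YYYYKY
YYYYYY
YYYYYY
YYKYYY
YYRYYY
YYYYYY

Derivation:
After op 1 fill(5,1,Y) [39 cells changed]:
YYYYYY
YYYYYY
YGYYYY
YYYYYY
YYKYYY
YYYYYY
YYYYYG
After op 2 paint(5,2,R):
YYYYYY
YYYYYY
YGYYYY
YYYYYY
YYKYYY
YYRYYY
YYYYYG
After op 3 paint(1,4,K):
YYYYYY
YYYYKY
YGYYYY
YYYYYY
YYKYYY
YYRYYY
YYYYYG
After op 4 fill(2,5,G) [37 cells changed]:
GGGGGG
GGGGKG
GGGGGG
GGGGGG
GGKGGG
GGRGGG
GGGGGG
After op 5 paint(0,2,W):
GGWGGG
GGGGKG
GGGGGG
GGGGGG
GGKGGG
GGRGGG
GGGGGG
After op 6 fill(0,4,Y) [38 cells changed]:
YYWYYY
YYYYKY
YYYYYY
YYYYYY
YYKYYY
YYRYYY
YYYYYY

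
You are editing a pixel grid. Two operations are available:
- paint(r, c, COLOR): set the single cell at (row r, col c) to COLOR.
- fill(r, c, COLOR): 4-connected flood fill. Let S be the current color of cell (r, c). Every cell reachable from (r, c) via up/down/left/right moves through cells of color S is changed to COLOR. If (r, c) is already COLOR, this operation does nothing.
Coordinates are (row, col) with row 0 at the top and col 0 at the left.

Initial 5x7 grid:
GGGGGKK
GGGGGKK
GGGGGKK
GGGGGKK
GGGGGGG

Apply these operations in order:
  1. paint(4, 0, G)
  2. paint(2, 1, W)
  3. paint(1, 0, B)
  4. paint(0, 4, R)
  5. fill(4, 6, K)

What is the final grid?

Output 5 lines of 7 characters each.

Answer: KKKKRKK
BKKKKKK
KWKKKKK
KKKKKKK
KKKKKKK

Derivation:
After op 1 paint(4,0,G):
GGGGGKK
GGGGGKK
GGGGGKK
GGGGGKK
GGGGGGG
After op 2 paint(2,1,W):
GGGGGKK
GGGGGKK
GWGGGKK
GGGGGKK
GGGGGGG
After op 3 paint(1,0,B):
GGGGGKK
BGGGGKK
GWGGGKK
GGGGGKK
GGGGGGG
After op 4 paint(0,4,R):
GGGGRKK
BGGGGKK
GWGGGKK
GGGGGKK
GGGGGGG
After op 5 fill(4,6,K) [24 cells changed]:
KKKKRKK
BKKKKKK
KWKKKKK
KKKKKKK
KKKKKKK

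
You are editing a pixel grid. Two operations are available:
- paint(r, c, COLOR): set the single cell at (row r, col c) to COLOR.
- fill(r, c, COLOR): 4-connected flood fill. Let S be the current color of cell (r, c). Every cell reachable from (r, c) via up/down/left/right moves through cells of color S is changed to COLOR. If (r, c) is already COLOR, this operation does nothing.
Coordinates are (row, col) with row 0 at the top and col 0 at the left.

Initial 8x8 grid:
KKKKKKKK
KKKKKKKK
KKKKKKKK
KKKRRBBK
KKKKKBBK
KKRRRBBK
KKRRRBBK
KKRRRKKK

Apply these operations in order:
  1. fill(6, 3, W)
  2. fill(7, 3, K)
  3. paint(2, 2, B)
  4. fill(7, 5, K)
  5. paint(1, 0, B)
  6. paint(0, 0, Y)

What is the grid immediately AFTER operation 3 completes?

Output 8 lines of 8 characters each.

After op 1 fill(6,3,W) [9 cells changed]:
KKKKKKKK
KKKKKKKK
KKKKKKKK
KKKRRBBK
KKKKKBBK
KKWWWBBK
KKWWWBBK
KKWWWKKK
After op 2 fill(7,3,K) [9 cells changed]:
KKKKKKKK
KKKKKKKK
KKKKKKKK
KKKRRBBK
KKKKKBBK
KKKKKBBK
KKKKKBBK
KKKKKKKK
After op 3 paint(2,2,B):
KKKKKKKK
KKKKKKKK
KKBKKKKK
KKKRRBBK
KKKKKBBK
KKKKKBBK
KKKKKBBK
KKKKKKKK

Answer: KKKKKKKK
KKKKKKKK
KKBKKKKK
KKKRRBBK
KKKKKBBK
KKKKKBBK
KKKKKBBK
KKKKKKKK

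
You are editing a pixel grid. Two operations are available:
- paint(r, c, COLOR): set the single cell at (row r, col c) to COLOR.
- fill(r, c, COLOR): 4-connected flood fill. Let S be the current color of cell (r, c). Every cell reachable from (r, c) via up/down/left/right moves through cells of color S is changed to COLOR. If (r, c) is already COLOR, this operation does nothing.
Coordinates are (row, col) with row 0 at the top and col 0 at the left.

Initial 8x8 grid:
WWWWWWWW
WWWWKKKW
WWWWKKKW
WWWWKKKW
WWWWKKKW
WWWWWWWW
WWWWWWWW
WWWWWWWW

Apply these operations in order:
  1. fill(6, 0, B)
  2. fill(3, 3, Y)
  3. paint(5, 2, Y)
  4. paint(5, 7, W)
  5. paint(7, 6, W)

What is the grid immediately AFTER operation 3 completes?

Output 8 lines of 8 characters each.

Answer: YYYYYYYY
YYYYKKKY
YYYYKKKY
YYYYKKKY
YYYYKKKY
YYYYYYYY
YYYYYYYY
YYYYYYYY

Derivation:
After op 1 fill(6,0,B) [52 cells changed]:
BBBBBBBB
BBBBKKKB
BBBBKKKB
BBBBKKKB
BBBBKKKB
BBBBBBBB
BBBBBBBB
BBBBBBBB
After op 2 fill(3,3,Y) [52 cells changed]:
YYYYYYYY
YYYYKKKY
YYYYKKKY
YYYYKKKY
YYYYKKKY
YYYYYYYY
YYYYYYYY
YYYYYYYY
After op 3 paint(5,2,Y):
YYYYYYYY
YYYYKKKY
YYYYKKKY
YYYYKKKY
YYYYKKKY
YYYYYYYY
YYYYYYYY
YYYYYYYY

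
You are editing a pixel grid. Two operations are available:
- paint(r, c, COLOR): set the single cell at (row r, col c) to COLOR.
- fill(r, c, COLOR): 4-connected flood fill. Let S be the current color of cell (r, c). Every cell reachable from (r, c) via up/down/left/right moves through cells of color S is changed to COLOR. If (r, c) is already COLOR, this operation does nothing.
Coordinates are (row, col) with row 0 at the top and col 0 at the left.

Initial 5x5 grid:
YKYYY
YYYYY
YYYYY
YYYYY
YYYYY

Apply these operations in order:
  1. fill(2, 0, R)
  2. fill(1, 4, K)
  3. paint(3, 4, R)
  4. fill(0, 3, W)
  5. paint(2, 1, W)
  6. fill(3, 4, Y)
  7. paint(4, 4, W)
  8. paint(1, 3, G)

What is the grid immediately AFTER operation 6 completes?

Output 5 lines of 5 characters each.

Answer: WWWWW
WWWWW
WWWWW
WWWWY
WWWWW

Derivation:
After op 1 fill(2,0,R) [24 cells changed]:
RKRRR
RRRRR
RRRRR
RRRRR
RRRRR
After op 2 fill(1,4,K) [24 cells changed]:
KKKKK
KKKKK
KKKKK
KKKKK
KKKKK
After op 3 paint(3,4,R):
KKKKK
KKKKK
KKKKK
KKKKR
KKKKK
After op 4 fill(0,3,W) [24 cells changed]:
WWWWW
WWWWW
WWWWW
WWWWR
WWWWW
After op 5 paint(2,1,W):
WWWWW
WWWWW
WWWWW
WWWWR
WWWWW
After op 6 fill(3,4,Y) [1 cells changed]:
WWWWW
WWWWW
WWWWW
WWWWY
WWWWW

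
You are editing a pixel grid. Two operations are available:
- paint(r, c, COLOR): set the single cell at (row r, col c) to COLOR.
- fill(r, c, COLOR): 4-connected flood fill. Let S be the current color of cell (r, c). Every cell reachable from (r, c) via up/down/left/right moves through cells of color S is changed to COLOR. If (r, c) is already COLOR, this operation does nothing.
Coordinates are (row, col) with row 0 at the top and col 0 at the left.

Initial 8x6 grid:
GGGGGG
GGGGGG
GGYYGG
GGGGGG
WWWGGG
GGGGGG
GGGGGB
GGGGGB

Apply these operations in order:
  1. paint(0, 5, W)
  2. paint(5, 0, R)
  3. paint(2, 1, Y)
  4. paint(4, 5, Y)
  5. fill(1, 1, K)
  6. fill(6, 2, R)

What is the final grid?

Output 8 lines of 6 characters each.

Answer: RRRRRW
RRRRRR
RYYYRR
RRRRRR
WWWRRY
RRRRRR
RRRRRB
RRRRRB

Derivation:
After op 1 paint(0,5,W):
GGGGGW
GGGGGG
GGYYGG
GGGGGG
WWWGGG
GGGGGG
GGGGGB
GGGGGB
After op 2 paint(5,0,R):
GGGGGW
GGGGGG
GGYYGG
GGGGGG
WWWGGG
RGGGGG
GGGGGB
GGGGGB
After op 3 paint(2,1,Y):
GGGGGW
GGGGGG
GYYYGG
GGGGGG
WWWGGG
RGGGGG
GGGGGB
GGGGGB
After op 4 paint(4,5,Y):
GGGGGW
GGGGGG
GYYYGG
GGGGGG
WWWGGY
RGGGGG
GGGGGB
GGGGGB
After op 5 fill(1,1,K) [37 cells changed]:
KKKKKW
KKKKKK
KYYYKK
KKKKKK
WWWKKY
RKKKKK
KKKKKB
KKKKKB
After op 6 fill(6,2,R) [37 cells changed]:
RRRRRW
RRRRRR
RYYYRR
RRRRRR
WWWRRY
RRRRRR
RRRRRB
RRRRRB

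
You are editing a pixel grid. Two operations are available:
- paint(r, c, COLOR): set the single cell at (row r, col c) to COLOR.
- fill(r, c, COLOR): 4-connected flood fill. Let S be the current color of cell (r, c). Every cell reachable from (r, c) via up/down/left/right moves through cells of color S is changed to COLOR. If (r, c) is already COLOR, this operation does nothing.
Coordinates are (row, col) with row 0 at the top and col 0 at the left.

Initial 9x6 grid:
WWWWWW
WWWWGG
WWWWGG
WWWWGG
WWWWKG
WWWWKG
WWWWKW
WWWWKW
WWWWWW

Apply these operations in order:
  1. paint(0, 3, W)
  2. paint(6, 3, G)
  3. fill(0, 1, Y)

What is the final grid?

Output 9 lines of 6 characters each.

After op 1 paint(0,3,W):
WWWWWW
WWWWGG
WWWWGG
WWWWGG
WWWWKG
WWWWKG
WWWWKW
WWWWKW
WWWWWW
After op 2 paint(6,3,G):
WWWWWW
WWWWGG
WWWWGG
WWWWGG
WWWWKG
WWWWKG
WWWGKW
WWWWKW
WWWWWW
After op 3 fill(0,1,Y) [41 cells changed]:
YYYYYY
YYYYGG
YYYYGG
YYYYGG
YYYYKG
YYYYKG
YYYGKY
YYYYKY
YYYYYY

Answer: YYYYYY
YYYYGG
YYYYGG
YYYYGG
YYYYKG
YYYYKG
YYYGKY
YYYYKY
YYYYYY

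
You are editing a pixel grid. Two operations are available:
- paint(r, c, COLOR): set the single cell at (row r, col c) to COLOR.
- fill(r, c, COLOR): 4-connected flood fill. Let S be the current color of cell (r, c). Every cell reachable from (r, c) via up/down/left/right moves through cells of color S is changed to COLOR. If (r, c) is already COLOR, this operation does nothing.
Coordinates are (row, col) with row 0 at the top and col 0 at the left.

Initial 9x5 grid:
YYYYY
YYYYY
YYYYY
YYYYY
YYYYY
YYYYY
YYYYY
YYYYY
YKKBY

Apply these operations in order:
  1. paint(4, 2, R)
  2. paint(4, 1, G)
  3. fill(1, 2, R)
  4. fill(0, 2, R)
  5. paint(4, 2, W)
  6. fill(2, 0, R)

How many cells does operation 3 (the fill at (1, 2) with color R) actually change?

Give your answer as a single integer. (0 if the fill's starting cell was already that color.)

Answer: 40

Derivation:
After op 1 paint(4,2,R):
YYYYY
YYYYY
YYYYY
YYYYY
YYRYY
YYYYY
YYYYY
YYYYY
YKKBY
After op 2 paint(4,1,G):
YYYYY
YYYYY
YYYYY
YYYYY
YGRYY
YYYYY
YYYYY
YYYYY
YKKBY
After op 3 fill(1,2,R) [40 cells changed]:
RRRRR
RRRRR
RRRRR
RRRRR
RGRRR
RRRRR
RRRRR
RRRRR
RKKBR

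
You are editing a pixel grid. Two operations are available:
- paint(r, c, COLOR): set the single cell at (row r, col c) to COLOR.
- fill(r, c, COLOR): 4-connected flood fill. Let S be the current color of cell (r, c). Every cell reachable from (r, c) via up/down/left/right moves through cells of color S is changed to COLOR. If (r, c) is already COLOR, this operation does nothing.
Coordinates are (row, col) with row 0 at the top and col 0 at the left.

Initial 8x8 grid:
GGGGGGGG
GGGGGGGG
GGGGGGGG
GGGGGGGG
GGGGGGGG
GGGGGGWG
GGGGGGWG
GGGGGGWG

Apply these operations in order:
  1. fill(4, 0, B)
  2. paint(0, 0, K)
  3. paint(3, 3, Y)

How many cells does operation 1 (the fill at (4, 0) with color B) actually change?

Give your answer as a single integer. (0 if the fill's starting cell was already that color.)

After op 1 fill(4,0,B) [61 cells changed]:
BBBBBBBB
BBBBBBBB
BBBBBBBB
BBBBBBBB
BBBBBBBB
BBBBBBWB
BBBBBBWB
BBBBBBWB

Answer: 61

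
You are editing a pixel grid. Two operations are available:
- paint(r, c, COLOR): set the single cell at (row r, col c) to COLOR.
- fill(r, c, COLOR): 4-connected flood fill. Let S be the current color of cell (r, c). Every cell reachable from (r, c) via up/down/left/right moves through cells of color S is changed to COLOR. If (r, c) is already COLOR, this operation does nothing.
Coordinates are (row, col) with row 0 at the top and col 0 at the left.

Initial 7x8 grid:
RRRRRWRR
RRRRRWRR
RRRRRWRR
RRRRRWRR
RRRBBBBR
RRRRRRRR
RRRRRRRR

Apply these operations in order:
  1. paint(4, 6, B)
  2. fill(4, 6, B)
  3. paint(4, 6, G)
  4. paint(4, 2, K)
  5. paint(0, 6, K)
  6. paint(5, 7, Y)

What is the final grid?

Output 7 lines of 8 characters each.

After op 1 paint(4,6,B):
RRRRRWRR
RRRRRWRR
RRRRRWRR
RRRRRWRR
RRRBBBBR
RRRRRRRR
RRRRRRRR
After op 2 fill(4,6,B) [0 cells changed]:
RRRRRWRR
RRRRRWRR
RRRRRWRR
RRRRRWRR
RRRBBBBR
RRRRRRRR
RRRRRRRR
After op 3 paint(4,6,G):
RRRRRWRR
RRRRRWRR
RRRRRWRR
RRRRRWRR
RRRBBBGR
RRRRRRRR
RRRRRRRR
After op 4 paint(4,2,K):
RRRRRWRR
RRRRRWRR
RRRRRWRR
RRRRRWRR
RRKBBBGR
RRRRRRRR
RRRRRRRR
After op 5 paint(0,6,K):
RRRRRWKR
RRRRRWRR
RRRRRWRR
RRRRRWRR
RRKBBBGR
RRRRRRRR
RRRRRRRR
After op 6 paint(5,7,Y):
RRRRRWKR
RRRRRWRR
RRRRRWRR
RRRRRWRR
RRKBBBGR
RRRRRRRY
RRRRRRRR

Answer: RRRRRWKR
RRRRRWRR
RRRRRWRR
RRRRRWRR
RRKBBBGR
RRRRRRRY
RRRRRRRR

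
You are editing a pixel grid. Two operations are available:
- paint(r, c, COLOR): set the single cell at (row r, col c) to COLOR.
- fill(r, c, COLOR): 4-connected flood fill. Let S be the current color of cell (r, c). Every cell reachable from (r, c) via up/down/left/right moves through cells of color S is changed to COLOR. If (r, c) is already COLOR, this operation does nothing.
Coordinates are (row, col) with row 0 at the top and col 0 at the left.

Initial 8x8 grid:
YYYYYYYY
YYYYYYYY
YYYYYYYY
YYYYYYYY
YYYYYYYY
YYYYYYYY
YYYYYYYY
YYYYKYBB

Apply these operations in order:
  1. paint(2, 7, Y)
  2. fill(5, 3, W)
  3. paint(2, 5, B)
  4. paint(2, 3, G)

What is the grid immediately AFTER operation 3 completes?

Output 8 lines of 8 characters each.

Answer: WWWWWWWW
WWWWWWWW
WWWWWBWW
WWWWWWWW
WWWWWWWW
WWWWWWWW
WWWWWWWW
WWWWKWBB

Derivation:
After op 1 paint(2,7,Y):
YYYYYYYY
YYYYYYYY
YYYYYYYY
YYYYYYYY
YYYYYYYY
YYYYYYYY
YYYYYYYY
YYYYKYBB
After op 2 fill(5,3,W) [61 cells changed]:
WWWWWWWW
WWWWWWWW
WWWWWWWW
WWWWWWWW
WWWWWWWW
WWWWWWWW
WWWWWWWW
WWWWKWBB
After op 3 paint(2,5,B):
WWWWWWWW
WWWWWWWW
WWWWWBWW
WWWWWWWW
WWWWWWWW
WWWWWWWW
WWWWWWWW
WWWWKWBB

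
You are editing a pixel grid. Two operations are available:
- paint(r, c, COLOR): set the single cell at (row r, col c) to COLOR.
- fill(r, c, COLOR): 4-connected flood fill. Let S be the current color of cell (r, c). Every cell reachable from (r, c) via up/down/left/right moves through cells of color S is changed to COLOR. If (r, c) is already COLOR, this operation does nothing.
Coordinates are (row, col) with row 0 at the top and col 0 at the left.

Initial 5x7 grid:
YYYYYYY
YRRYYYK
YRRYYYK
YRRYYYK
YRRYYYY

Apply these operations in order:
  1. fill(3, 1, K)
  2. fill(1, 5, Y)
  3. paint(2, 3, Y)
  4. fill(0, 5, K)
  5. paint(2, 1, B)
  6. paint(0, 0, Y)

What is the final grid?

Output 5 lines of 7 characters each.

After op 1 fill(3,1,K) [8 cells changed]:
YYYYYYY
YKKYYYK
YKKYYYK
YKKYYYK
YKKYYYY
After op 2 fill(1,5,Y) [0 cells changed]:
YYYYYYY
YKKYYYK
YKKYYYK
YKKYYYK
YKKYYYY
After op 3 paint(2,3,Y):
YYYYYYY
YKKYYYK
YKKYYYK
YKKYYYK
YKKYYYY
After op 4 fill(0,5,K) [24 cells changed]:
KKKKKKK
KKKKKKK
KKKKKKK
KKKKKKK
KKKKKKK
After op 5 paint(2,1,B):
KKKKKKK
KKKKKKK
KBKKKKK
KKKKKKK
KKKKKKK
After op 6 paint(0,0,Y):
YKKKKKK
KKKKKKK
KBKKKKK
KKKKKKK
KKKKKKK

Answer: YKKKKKK
KKKKKKK
KBKKKKK
KKKKKKK
KKKKKKK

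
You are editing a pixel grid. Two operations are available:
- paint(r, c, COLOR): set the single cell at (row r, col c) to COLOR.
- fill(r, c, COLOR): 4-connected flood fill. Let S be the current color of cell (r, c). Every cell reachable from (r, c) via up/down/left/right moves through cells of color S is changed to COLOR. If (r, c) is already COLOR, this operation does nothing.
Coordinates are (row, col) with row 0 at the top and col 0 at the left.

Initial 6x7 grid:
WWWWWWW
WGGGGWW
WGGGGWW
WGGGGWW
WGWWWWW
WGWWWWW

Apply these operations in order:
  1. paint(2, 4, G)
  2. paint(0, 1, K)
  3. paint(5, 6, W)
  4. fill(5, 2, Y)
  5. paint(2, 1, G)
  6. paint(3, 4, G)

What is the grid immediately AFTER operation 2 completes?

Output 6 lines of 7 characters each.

Answer: WKWWWWW
WGGGGWW
WGGGGWW
WGGGGWW
WGWWWWW
WGWWWWW

Derivation:
After op 1 paint(2,4,G):
WWWWWWW
WGGGGWW
WGGGGWW
WGGGGWW
WGWWWWW
WGWWWWW
After op 2 paint(0,1,K):
WKWWWWW
WGGGGWW
WGGGGWW
WGGGGWW
WGWWWWW
WGWWWWW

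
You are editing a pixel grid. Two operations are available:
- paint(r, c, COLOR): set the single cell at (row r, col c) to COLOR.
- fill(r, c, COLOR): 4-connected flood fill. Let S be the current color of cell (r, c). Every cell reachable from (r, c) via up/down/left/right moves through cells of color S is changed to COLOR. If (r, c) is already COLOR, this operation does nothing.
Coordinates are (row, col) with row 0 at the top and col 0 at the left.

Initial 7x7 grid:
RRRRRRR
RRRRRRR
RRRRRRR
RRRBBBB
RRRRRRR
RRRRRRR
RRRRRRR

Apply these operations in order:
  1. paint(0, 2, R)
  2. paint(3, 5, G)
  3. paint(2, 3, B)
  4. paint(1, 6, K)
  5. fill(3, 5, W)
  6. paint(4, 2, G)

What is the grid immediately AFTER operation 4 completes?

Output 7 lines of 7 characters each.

Answer: RRRRRRR
RRRRRRK
RRRBRRR
RRRBBGB
RRRRRRR
RRRRRRR
RRRRRRR

Derivation:
After op 1 paint(0,2,R):
RRRRRRR
RRRRRRR
RRRRRRR
RRRBBBB
RRRRRRR
RRRRRRR
RRRRRRR
After op 2 paint(3,5,G):
RRRRRRR
RRRRRRR
RRRRRRR
RRRBBGB
RRRRRRR
RRRRRRR
RRRRRRR
After op 3 paint(2,3,B):
RRRRRRR
RRRRRRR
RRRBRRR
RRRBBGB
RRRRRRR
RRRRRRR
RRRRRRR
After op 4 paint(1,6,K):
RRRRRRR
RRRRRRK
RRRBRRR
RRRBBGB
RRRRRRR
RRRRRRR
RRRRRRR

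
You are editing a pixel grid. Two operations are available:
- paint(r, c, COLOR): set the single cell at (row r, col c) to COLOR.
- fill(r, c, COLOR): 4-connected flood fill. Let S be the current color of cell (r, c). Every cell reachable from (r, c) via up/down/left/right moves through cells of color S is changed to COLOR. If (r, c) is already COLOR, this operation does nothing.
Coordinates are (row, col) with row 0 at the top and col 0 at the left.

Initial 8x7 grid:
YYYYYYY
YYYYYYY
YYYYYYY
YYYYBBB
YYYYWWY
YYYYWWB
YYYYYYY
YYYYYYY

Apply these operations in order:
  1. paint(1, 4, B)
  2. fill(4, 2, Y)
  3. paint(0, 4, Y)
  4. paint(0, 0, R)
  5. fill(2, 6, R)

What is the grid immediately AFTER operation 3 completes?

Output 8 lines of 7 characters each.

Answer: YYYYYYY
YYYYBYY
YYYYYYY
YYYYBBB
YYYYWWY
YYYYWWB
YYYYYYY
YYYYYYY

Derivation:
After op 1 paint(1,4,B):
YYYYYYY
YYYYBYY
YYYYYYY
YYYYBBB
YYYYWWY
YYYYWWB
YYYYYYY
YYYYYYY
After op 2 fill(4,2,Y) [0 cells changed]:
YYYYYYY
YYYYBYY
YYYYYYY
YYYYBBB
YYYYWWY
YYYYWWB
YYYYYYY
YYYYYYY
After op 3 paint(0,4,Y):
YYYYYYY
YYYYBYY
YYYYYYY
YYYYBBB
YYYYWWY
YYYYWWB
YYYYYYY
YYYYYYY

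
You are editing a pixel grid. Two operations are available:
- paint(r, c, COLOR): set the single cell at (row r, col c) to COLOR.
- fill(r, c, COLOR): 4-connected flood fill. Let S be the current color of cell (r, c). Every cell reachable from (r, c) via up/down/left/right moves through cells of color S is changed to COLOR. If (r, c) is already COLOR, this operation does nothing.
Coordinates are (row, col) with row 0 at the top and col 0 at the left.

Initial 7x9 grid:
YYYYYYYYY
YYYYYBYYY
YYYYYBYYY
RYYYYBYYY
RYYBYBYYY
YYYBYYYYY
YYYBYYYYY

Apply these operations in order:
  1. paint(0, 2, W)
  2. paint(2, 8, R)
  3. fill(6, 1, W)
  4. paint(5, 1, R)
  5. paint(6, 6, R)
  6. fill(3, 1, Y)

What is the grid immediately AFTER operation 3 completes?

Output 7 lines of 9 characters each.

Answer: WWWWWWWWW
WWWWWBWWW
WWWWWBWWR
RWWWWBWWW
RWWBWBWWW
WWWBWWWWW
WWWBWWWWW

Derivation:
After op 1 paint(0,2,W):
YYWYYYYYY
YYYYYBYYY
YYYYYBYYY
RYYYYBYYY
RYYBYBYYY
YYYBYYYYY
YYYBYYYYY
After op 2 paint(2,8,R):
YYWYYYYYY
YYYYYBYYY
YYYYYBYYR
RYYYYBYYY
RYYBYBYYY
YYYBYYYYY
YYYBYYYYY
After op 3 fill(6,1,W) [52 cells changed]:
WWWWWWWWW
WWWWWBWWW
WWWWWBWWR
RWWWWBWWW
RWWBWBWWW
WWWBWWWWW
WWWBWWWWW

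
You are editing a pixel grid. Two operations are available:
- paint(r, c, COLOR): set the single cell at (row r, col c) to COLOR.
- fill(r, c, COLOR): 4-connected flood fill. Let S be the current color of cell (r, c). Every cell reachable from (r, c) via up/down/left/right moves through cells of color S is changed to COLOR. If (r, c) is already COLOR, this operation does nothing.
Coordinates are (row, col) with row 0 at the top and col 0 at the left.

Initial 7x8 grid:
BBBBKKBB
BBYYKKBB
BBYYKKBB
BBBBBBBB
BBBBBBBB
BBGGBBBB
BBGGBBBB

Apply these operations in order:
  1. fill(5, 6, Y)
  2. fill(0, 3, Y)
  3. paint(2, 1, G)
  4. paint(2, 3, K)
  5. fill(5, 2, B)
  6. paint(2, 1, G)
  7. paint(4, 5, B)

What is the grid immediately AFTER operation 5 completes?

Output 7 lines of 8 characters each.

Answer: YYYYKKYY
YYYYKKYY
YGYKKKYY
YYYYYYYY
YYYYYYYY
YYBBYYYY
YYBBYYYY

Derivation:
After op 1 fill(5,6,Y) [42 cells changed]:
YYYYKKYY
YYYYKKYY
YYYYKKYY
YYYYYYYY
YYYYYYYY
YYGGYYYY
YYGGYYYY
After op 2 fill(0,3,Y) [0 cells changed]:
YYYYKKYY
YYYYKKYY
YYYYKKYY
YYYYYYYY
YYYYYYYY
YYGGYYYY
YYGGYYYY
After op 3 paint(2,1,G):
YYYYKKYY
YYYYKKYY
YGYYKKYY
YYYYYYYY
YYYYYYYY
YYGGYYYY
YYGGYYYY
After op 4 paint(2,3,K):
YYYYKKYY
YYYYKKYY
YGYKKKYY
YYYYYYYY
YYYYYYYY
YYGGYYYY
YYGGYYYY
After op 5 fill(5,2,B) [4 cells changed]:
YYYYKKYY
YYYYKKYY
YGYKKKYY
YYYYYYYY
YYYYYYYY
YYBBYYYY
YYBBYYYY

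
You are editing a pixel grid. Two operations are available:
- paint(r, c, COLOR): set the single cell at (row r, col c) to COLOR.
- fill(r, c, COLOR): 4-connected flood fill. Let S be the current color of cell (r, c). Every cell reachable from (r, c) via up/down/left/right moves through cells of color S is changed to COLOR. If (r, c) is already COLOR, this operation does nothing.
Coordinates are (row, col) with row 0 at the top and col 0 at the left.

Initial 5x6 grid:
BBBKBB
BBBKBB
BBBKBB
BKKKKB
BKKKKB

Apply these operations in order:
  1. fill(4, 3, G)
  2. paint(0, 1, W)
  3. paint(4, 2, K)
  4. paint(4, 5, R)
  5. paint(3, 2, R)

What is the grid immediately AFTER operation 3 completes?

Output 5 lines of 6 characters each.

Answer: BWBGBB
BBBGBB
BBBGBB
BGGGGB
BGKGGB

Derivation:
After op 1 fill(4,3,G) [11 cells changed]:
BBBGBB
BBBGBB
BBBGBB
BGGGGB
BGGGGB
After op 2 paint(0,1,W):
BWBGBB
BBBGBB
BBBGBB
BGGGGB
BGGGGB
After op 3 paint(4,2,K):
BWBGBB
BBBGBB
BBBGBB
BGGGGB
BGKGGB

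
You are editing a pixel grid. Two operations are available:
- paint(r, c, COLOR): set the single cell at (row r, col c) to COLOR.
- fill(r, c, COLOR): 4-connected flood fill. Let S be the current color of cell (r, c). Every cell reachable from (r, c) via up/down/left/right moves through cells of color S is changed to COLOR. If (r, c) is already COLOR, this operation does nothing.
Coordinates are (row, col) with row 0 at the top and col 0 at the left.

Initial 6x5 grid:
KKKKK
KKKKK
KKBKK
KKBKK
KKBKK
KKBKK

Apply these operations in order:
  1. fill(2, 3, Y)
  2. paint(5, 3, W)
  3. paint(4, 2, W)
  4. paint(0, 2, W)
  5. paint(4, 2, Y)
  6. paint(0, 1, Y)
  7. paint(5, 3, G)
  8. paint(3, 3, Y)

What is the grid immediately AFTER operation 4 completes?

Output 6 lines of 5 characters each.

Answer: YYWYY
YYYYY
YYBYY
YYBYY
YYWYY
YYBWY

Derivation:
After op 1 fill(2,3,Y) [26 cells changed]:
YYYYY
YYYYY
YYBYY
YYBYY
YYBYY
YYBYY
After op 2 paint(5,3,W):
YYYYY
YYYYY
YYBYY
YYBYY
YYBYY
YYBWY
After op 3 paint(4,2,W):
YYYYY
YYYYY
YYBYY
YYBYY
YYWYY
YYBWY
After op 4 paint(0,2,W):
YYWYY
YYYYY
YYBYY
YYBYY
YYWYY
YYBWY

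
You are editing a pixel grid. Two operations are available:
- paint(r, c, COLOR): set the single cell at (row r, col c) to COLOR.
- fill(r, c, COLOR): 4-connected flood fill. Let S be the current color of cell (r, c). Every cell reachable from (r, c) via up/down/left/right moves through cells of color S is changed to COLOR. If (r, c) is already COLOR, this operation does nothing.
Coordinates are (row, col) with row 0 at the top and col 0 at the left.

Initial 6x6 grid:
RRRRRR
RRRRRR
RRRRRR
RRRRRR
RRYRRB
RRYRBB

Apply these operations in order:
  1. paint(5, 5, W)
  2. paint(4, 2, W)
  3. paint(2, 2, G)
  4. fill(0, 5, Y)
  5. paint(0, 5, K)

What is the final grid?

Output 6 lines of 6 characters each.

After op 1 paint(5,5,W):
RRRRRR
RRRRRR
RRRRRR
RRRRRR
RRYRRB
RRYRBW
After op 2 paint(4,2,W):
RRRRRR
RRRRRR
RRRRRR
RRRRRR
RRWRRB
RRYRBW
After op 3 paint(2,2,G):
RRRRRR
RRRRRR
RRGRRR
RRRRRR
RRWRRB
RRYRBW
After op 4 fill(0,5,Y) [30 cells changed]:
YYYYYY
YYYYYY
YYGYYY
YYYYYY
YYWYYB
YYYYBW
After op 5 paint(0,5,K):
YYYYYK
YYYYYY
YYGYYY
YYYYYY
YYWYYB
YYYYBW

Answer: YYYYYK
YYYYYY
YYGYYY
YYYYYY
YYWYYB
YYYYBW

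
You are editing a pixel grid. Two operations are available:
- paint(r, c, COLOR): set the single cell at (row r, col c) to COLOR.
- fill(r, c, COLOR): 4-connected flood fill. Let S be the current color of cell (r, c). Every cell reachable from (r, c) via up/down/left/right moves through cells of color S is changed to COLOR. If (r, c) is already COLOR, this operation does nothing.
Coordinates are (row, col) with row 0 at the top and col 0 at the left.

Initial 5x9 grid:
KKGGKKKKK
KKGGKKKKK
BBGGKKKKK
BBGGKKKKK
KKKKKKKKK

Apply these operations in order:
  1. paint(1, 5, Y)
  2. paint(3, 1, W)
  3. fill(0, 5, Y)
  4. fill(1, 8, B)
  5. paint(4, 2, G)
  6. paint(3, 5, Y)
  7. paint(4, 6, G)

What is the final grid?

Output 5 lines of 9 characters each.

Answer: KKGGBBBBB
KKGGBBBBB
BBGGBBBBB
BWGGBYBBB
BBGBBBGBB

Derivation:
After op 1 paint(1,5,Y):
KKGGKKKKK
KKGGKYKKK
BBGGKKKKK
BBGGKKKKK
KKKKKKKKK
After op 2 paint(3,1,W):
KKGGKKKKK
KKGGKYKKK
BBGGKKKKK
BWGGKKKKK
KKKKKKKKK
After op 3 fill(0,5,Y) [28 cells changed]:
KKGGYYYYY
KKGGYYYYY
BBGGYYYYY
BWGGYYYYY
YYYYYYYYY
After op 4 fill(1,8,B) [29 cells changed]:
KKGGBBBBB
KKGGBBBBB
BBGGBBBBB
BWGGBBBBB
BBBBBBBBB
After op 5 paint(4,2,G):
KKGGBBBBB
KKGGBBBBB
BBGGBBBBB
BWGGBBBBB
BBGBBBBBB
After op 6 paint(3,5,Y):
KKGGBBBBB
KKGGBBBBB
BBGGBBBBB
BWGGBYBBB
BBGBBBBBB
After op 7 paint(4,6,G):
KKGGBBBBB
KKGGBBBBB
BBGGBBBBB
BWGGBYBBB
BBGBBBGBB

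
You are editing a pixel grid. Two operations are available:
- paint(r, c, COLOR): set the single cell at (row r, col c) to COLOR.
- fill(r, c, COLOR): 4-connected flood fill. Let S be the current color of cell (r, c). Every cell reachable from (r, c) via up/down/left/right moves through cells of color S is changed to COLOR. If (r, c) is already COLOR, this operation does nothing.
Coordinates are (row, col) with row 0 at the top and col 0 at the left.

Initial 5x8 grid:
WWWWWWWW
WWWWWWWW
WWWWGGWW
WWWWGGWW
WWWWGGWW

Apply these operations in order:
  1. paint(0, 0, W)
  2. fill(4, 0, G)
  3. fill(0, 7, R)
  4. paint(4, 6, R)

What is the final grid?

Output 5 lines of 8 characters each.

Answer: RRRRRRRR
RRRRRRRR
RRRRRRRR
RRRRRRRR
RRRRRRRR

Derivation:
After op 1 paint(0,0,W):
WWWWWWWW
WWWWWWWW
WWWWGGWW
WWWWGGWW
WWWWGGWW
After op 2 fill(4,0,G) [34 cells changed]:
GGGGGGGG
GGGGGGGG
GGGGGGGG
GGGGGGGG
GGGGGGGG
After op 3 fill(0,7,R) [40 cells changed]:
RRRRRRRR
RRRRRRRR
RRRRRRRR
RRRRRRRR
RRRRRRRR
After op 4 paint(4,6,R):
RRRRRRRR
RRRRRRRR
RRRRRRRR
RRRRRRRR
RRRRRRRR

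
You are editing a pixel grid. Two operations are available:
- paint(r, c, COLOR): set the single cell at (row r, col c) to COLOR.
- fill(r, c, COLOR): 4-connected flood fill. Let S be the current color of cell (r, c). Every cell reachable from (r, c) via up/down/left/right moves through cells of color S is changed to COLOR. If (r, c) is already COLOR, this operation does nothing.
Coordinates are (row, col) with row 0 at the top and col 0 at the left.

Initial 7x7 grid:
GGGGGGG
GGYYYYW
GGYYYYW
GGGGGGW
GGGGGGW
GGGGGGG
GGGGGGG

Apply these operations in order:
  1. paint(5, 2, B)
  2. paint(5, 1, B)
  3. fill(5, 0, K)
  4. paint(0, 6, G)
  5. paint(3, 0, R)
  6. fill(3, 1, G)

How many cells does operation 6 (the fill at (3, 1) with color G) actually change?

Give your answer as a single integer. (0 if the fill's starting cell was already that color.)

After op 1 paint(5,2,B):
GGGGGGG
GGYYYYW
GGYYYYW
GGGGGGW
GGGGGGW
GGBGGGG
GGGGGGG
After op 2 paint(5,1,B):
GGGGGGG
GGYYYYW
GGYYYYW
GGGGGGW
GGGGGGW
GBBGGGG
GGGGGGG
After op 3 fill(5,0,K) [35 cells changed]:
KKKKKKK
KKYYYYW
KKYYYYW
KKKKKKW
KKKKKKW
KBBKKKK
KKKKKKK
After op 4 paint(0,6,G):
KKKKKKG
KKYYYYW
KKYYYYW
KKKKKKW
KKKKKKW
KBBKKKK
KKKKKKK
After op 5 paint(3,0,R):
KKKKKKG
KKYYYYW
KKYYYYW
RKKKKKW
KKKKKKW
KBBKKKK
KKKKKKK
After op 6 fill(3,1,G) [33 cells changed]:
GGGGGGG
GGYYYYW
GGYYYYW
RGGGGGW
GGGGGGW
GBBGGGG
GGGGGGG

Answer: 33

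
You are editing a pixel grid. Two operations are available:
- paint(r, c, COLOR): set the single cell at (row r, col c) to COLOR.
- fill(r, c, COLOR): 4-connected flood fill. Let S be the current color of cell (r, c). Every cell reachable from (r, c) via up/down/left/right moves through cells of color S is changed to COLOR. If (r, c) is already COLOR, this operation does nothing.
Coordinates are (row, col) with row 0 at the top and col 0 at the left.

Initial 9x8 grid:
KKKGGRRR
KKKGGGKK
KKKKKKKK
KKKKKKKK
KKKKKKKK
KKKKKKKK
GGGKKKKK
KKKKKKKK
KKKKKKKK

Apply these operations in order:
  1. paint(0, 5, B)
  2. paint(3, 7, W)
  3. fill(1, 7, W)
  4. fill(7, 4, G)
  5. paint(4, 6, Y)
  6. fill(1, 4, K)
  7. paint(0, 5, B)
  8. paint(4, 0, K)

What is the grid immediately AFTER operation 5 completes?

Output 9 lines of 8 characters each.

After op 1 paint(0,5,B):
KKKGGBRR
KKKGGGKK
KKKKKKKK
KKKKKKKK
KKKKKKKK
KKKKKKKK
GGGKKKKK
KKKKKKKK
KKKKKKKK
After op 2 paint(3,7,W):
KKKGGBRR
KKKGGGKK
KKKKKKKK
KKKKKKKW
KKKKKKKK
KKKKKKKK
GGGKKKKK
KKKKKKKK
KKKKKKKK
After op 3 fill(1,7,W) [60 cells changed]:
WWWGGBRR
WWWGGGWW
WWWWWWWW
WWWWWWWW
WWWWWWWW
WWWWWWWW
GGGWWWWW
WWWWWWWW
WWWWWWWW
After op 4 fill(7,4,G) [61 cells changed]:
GGGGGBRR
GGGGGGGG
GGGGGGGG
GGGGGGGG
GGGGGGGG
GGGGGGGG
GGGGGGGG
GGGGGGGG
GGGGGGGG
After op 5 paint(4,6,Y):
GGGGGBRR
GGGGGGGG
GGGGGGGG
GGGGGGGG
GGGGGGYG
GGGGGGGG
GGGGGGGG
GGGGGGGG
GGGGGGGG

Answer: GGGGGBRR
GGGGGGGG
GGGGGGGG
GGGGGGGG
GGGGGGYG
GGGGGGGG
GGGGGGGG
GGGGGGGG
GGGGGGGG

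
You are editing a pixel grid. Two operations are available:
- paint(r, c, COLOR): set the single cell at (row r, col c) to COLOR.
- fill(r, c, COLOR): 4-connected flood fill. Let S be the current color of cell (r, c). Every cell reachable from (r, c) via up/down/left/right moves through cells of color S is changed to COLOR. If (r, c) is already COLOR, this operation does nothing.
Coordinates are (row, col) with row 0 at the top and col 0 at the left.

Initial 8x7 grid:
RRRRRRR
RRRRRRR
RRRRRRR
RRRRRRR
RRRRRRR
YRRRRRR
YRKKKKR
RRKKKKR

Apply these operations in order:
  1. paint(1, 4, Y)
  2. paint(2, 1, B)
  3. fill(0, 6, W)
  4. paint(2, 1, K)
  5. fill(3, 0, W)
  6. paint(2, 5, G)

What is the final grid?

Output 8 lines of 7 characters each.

Answer: WWWWWWW
WWWWYWW
WKWWWGW
WWWWWWW
WWWWWWW
YWWWWWW
YWKKKKW
WWKKKKW

Derivation:
After op 1 paint(1,4,Y):
RRRRRRR
RRRRYRR
RRRRRRR
RRRRRRR
RRRRRRR
YRRRRRR
YRKKKKR
RRKKKKR
After op 2 paint(2,1,B):
RRRRRRR
RRRRYRR
RBRRRRR
RRRRRRR
RRRRRRR
YRRRRRR
YRKKKKR
RRKKKKR
After op 3 fill(0,6,W) [44 cells changed]:
WWWWWWW
WWWWYWW
WBWWWWW
WWWWWWW
WWWWWWW
YWWWWWW
YWKKKKW
WWKKKKW
After op 4 paint(2,1,K):
WWWWWWW
WWWWYWW
WKWWWWW
WWWWWWW
WWWWWWW
YWWWWWW
YWKKKKW
WWKKKKW
After op 5 fill(3,0,W) [0 cells changed]:
WWWWWWW
WWWWYWW
WKWWWWW
WWWWWWW
WWWWWWW
YWWWWWW
YWKKKKW
WWKKKKW
After op 6 paint(2,5,G):
WWWWWWW
WWWWYWW
WKWWWGW
WWWWWWW
WWWWWWW
YWWWWWW
YWKKKKW
WWKKKKW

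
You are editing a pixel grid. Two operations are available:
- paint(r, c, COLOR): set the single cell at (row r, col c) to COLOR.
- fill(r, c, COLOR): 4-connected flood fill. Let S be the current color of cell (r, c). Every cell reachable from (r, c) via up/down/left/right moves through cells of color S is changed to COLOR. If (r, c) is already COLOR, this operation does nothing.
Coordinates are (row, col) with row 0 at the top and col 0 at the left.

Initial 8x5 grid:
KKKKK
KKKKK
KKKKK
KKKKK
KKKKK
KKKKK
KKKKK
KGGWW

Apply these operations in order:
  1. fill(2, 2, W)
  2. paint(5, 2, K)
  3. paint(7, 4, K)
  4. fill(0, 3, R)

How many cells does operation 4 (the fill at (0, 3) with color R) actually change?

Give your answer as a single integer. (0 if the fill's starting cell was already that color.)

After op 1 fill(2,2,W) [36 cells changed]:
WWWWW
WWWWW
WWWWW
WWWWW
WWWWW
WWWWW
WWWWW
WGGWW
After op 2 paint(5,2,K):
WWWWW
WWWWW
WWWWW
WWWWW
WWWWW
WWKWW
WWWWW
WGGWW
After op 3 paint(7,4,K):
WWWWW
WWWWW
WWWWW
WWWWW
WWWWW
WWKWW
WWWWW
WGGWK
After op 4 fill(0,3,R) [36 cells changed]:
RRRRR
RRRRR
RRRRR
RRRRR
RRRRR
RRKRR
RRRRR
RGGRK

Answer: 36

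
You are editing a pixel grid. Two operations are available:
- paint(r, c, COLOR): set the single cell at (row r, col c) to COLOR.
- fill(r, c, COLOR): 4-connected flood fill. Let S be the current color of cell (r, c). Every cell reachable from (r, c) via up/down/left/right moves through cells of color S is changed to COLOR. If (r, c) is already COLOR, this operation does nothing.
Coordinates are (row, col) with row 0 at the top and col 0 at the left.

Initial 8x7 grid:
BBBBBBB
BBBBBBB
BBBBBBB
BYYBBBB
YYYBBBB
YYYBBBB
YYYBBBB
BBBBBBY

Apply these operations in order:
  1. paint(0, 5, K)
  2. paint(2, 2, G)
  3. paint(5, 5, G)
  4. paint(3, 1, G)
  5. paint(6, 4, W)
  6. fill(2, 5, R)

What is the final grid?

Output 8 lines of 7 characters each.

After op 1 paint(0,5,K):
BBBBBKB
BBBBBBB
BBBBBBB
BYYBBBB
YYYBBBB
YYYBBBB
YYYBBBB
BBBBBBY
After op 2 paint(2,2,G):
BBBBBKB
BBBBBBB
BBGBBBB
BYYBBBB
YYYBBBB
YYYBBBB
YYYBBBB
BBBBBBY
After op 3 paint(5,5,G):
BBBBBKB
BBBBBBB
BBGBBBB
BYYBBBB
YYYBBBB
YYYBBGB
YYYBBBB
BBBBBBY
After op 4 paint(3,1,G):
BBBBBKB
BBBBBBB
BBGBBBB
BGYBBBB
YYYBBBB
YYYBBGB
YYYBBBB
BBBBBBY
After op 5 paint(6,4,W):
BBBBBKB
BBBBBBB
BBGBBBB
BGYBBBB
YYYBBBB
YYYBBGB
YYYBWBB
BBBBBBY
After op 6 fill(2,5,R) [40 cells changed]:
RRRRRKR
RRRRRRR
RRGRRRR
RGYRRRR
YYYRRRR
YYYRRGR
YYYRWRR
RRRRRRY

Answer: RRRRRKR
RRRRRRR
RRGRRRR
RGYRRRR
YYYRRRR
YYYRRGR
YYYRWRR
RRRRRRY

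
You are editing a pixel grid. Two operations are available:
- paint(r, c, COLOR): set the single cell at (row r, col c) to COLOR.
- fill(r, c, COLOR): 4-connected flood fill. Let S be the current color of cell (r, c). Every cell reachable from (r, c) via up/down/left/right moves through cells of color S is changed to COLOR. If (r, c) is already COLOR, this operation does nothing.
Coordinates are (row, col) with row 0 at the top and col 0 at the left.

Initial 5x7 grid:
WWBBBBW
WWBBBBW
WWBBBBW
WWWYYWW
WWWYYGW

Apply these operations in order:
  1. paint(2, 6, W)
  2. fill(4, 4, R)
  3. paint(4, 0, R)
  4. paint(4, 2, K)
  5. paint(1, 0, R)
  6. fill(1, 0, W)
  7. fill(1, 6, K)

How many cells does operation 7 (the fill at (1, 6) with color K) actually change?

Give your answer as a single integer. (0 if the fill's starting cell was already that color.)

After op 1 paint(2,6,W):
WWBBBBW
WWBBBBW
WWBBBBW
WWWYYWW
WWWYYGW
After op 2 fill(4,4,R) [4 cells changed]:
WWBBBBW
WWBBBBW
WWBBBBW
WWWRRWW
WWWRRGW
After op 3 paint(4,0,R):
WWBBBBW
WWBBBBW
WWBBBBW
WWWRRWW
RWWRRGW
After op 4 paint(4,2,K):
WWBBBBW
WWBBBBW
WWBBBBW
WWWRRWW
RWKRRGW
After op 5 paint(1,0,R):
WWBBBBW
RWBBBBW
WWBBBBW
WWWRRWW
RWKRRGW
After op 6 fill(1,0,W) [1 cells changed]:
WWBBBBW
WWBBBBW
WWBBBBW
WWWRRWW
RWKRRGW
After op 7 fill(1,6,K) [6 cells changed]:
WWBBBBK
WWBBBBK
WWBBBBK
WWWRRKK
RWKRRGK

Answer: 6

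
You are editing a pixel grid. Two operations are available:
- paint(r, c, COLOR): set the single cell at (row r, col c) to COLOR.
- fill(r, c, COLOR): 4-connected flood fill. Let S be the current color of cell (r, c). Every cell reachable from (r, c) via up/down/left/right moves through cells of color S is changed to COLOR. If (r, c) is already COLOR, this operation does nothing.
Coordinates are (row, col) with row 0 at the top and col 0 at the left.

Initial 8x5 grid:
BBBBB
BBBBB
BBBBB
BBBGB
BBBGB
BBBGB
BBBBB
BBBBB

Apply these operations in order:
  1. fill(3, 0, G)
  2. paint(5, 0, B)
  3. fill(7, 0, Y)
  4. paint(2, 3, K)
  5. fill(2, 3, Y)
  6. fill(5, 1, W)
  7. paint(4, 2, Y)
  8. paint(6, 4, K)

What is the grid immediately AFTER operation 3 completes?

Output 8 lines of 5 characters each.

After op 1 fill(3,0,G) [37 cells changed]:
GGGGG
GGGGG
GGGGG
GGGGG
GGGGG
GGGGG
GGGGG
GGGGG
After op 2 paint(5,0,B):
GGGGG
GGGGG
GGGGG
GGGGG
GGGGG
BGGGG
GGGGG
GGGGG
After op 3 fill(7,0,Y) [39 cells changed]:
YYYYY
YYYYY
YYYYY
YYYYY
YYYYY
BYYYY
YYYYY
YYYYY

Answer: YYYYY
YYYYY
YYYYY
YYYYY
YYYYY
BYYYY
YYYYY
YYYYY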